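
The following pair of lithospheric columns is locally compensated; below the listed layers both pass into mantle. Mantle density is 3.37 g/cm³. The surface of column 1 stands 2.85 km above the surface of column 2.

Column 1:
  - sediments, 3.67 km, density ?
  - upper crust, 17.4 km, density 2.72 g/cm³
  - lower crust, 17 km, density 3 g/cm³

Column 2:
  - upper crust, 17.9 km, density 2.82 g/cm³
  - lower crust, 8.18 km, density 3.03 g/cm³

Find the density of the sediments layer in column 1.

2.11 g/cm³

Take the compensation level at the base of the deeper column (depth z_c below the surface of column 1) and equate Σ ρ_i t_i down to z_c; mantle fills any gap and the z_c terms cancel.
Column 1: 3.67×ρ + 17.4×2.72 + 17×3 + (z_c − 38.07)×3.37
Column 2: 2.85×0 + 17.9×2.82 + 8.18×3.03 + (z_c − 2.85 − 26.08)×3.37
The z_c×3.37 term appears on both sides and cancels. Collect the known terms of each column as K = Σ(ρt)_known − 3.37 × (depth of known layers): K_1 = 98.328 − 3.37×38.07 = −29.9679; K_2 = 75.2634 − 3.37×(2.85 + 26.08) = −22.2307.
Balance: K_1 + 3.67×ρ = K_2, so ρ = (K_2 − K_1)/3.67 = 7.7372/3.67 = 2.11 g/cm³.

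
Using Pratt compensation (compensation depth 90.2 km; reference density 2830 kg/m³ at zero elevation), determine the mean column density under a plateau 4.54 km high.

2690 kg/m³

Pratt balance: ρ_ref D = ρ (D + h).
ρ = ρ_ref D/(D + h) = 2830 × 90.2 km/(90.2 km + 4.54 km) = 2690 kg/m³.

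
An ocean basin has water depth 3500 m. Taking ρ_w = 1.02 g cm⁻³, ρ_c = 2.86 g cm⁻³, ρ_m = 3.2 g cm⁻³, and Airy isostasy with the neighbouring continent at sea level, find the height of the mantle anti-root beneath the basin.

In Airy isostatic equilibrium: replacing crust with seawater at the top is compensated by replacing crust with mantle at the base: d (ρ_c − ρ_w) = a (ρ_m − ρ_c).
a = d (ρ_c − ρ_w)/(ρ_m − ρ_c) = 3500 m × 1.84/0.34 = 18900 m.

18900 m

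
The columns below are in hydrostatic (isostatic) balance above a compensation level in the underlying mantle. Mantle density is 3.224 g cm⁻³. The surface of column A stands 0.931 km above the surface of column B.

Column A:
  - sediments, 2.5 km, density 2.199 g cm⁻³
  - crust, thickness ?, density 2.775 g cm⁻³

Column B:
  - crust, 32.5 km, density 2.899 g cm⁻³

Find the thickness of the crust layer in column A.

Take the compensation level at the base of the deeper column (depth z_c below the surface of column A) and equate Σ ρ_i t_i down to z_c; mantle fills any gap and the z_c terms cancel.
Column A: 2.5×2.199 + x×2.775 + (z_c − 2.5 − x)×3.224
Column B: 0.931×0 + 32.5×2.899 + (z_c − 0.931 − 32.5)×3.224
The z_c×3.224 term appears on both sides and cancels. Collect the known terms of each column as K = Σ(ρt)_known − 3.224 × (depth of known layers): K_A = 5.4975 − 3.224×2.5 = −2.5625; K_B = 94.2175 − 3.224×(0.931 + 32.5) = −13.564044.
Balance: K_A − x×(3.224 − 2.775) = K_B, so x = (K_A − K_B)/(3.224 − 2.775) = 11.0015/0.449 = 24.5 km.

24.5 km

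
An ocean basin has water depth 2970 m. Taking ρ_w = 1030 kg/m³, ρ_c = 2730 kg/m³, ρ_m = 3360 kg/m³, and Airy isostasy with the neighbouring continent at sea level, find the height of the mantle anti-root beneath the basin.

8010 m

For local isostatic compensation: replacing crust with seawater at the top is compensated by replacing crust with mantle at the base: d (ρ_c − ρ_w) = a (ρ_m − ρ_c).
a = d (ρ_c − ρ_w)/(ρ_m − ρ_c) = 2970 m × 1700/630 = 8010 m.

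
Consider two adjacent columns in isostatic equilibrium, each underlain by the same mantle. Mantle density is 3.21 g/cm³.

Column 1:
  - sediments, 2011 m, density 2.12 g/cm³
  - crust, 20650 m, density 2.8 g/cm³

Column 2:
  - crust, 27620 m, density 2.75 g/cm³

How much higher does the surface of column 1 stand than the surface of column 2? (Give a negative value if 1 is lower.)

−638 m

For any compensation level in the mantle, the mantle terms cancel and isostasy reduces to e = (Σt_1 − Σt_2) − (Σ(ρt)_1 − Σ(ρt)_2) / ρ_m.
Σt_1 = 22661 m; Σt_2 = 27620 m; Σ(ρt)_1 = 62083.32; Σ(ρt)_2 = 75955 (in m·g/cm³).
e = (22661 − 27620) − (62083.32 − 75955) / 3.21 = −638 m.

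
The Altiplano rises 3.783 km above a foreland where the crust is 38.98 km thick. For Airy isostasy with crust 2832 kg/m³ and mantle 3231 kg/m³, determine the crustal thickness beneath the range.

Root depth r = h ρ_c / (ρ_m − ρ_c) = 3.783 km × 2832 / 399 = 26.85 km.
Total thickness = T + h + r = 38.98 km + 3.783 km + 26.85 km = 69.6 km.

69.6 km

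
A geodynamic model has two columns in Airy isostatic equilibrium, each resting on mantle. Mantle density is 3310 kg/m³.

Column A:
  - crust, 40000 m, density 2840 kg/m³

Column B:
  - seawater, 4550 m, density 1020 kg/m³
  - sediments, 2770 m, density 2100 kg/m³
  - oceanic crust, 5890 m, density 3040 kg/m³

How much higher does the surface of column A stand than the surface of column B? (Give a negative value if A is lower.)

For any compensation level in the mantle, the mantle terms cancel and isostasy reduces to e = (Σt_A − Σt_B) − (Σ(ρt)_A − Σ(ρt)_B) / ρ_m.
Σt_A = 40000 m; Σt_B = 13210 m; Σ(ρt)_A = 113600000; Σ(ρt)_B = 28363600 (in m·kg/m³).
e = (40000 − 13210) − (113600000 − 28363600) / 3310 = 1040 m.

1040 m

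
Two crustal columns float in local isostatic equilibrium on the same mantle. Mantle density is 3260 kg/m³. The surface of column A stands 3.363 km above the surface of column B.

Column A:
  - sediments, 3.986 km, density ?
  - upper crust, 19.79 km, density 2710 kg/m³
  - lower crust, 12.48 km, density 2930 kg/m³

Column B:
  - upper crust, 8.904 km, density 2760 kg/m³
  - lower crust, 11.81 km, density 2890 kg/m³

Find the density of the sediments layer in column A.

2060 kg/m³

Take the compensation level at the base of the deeper column (depth z_c below the surface of column A) and equate Σ ρ_i t_i down to z_c; mantle fills any gap and the z_c terms cancel.
Column A: 3.986×ρ + 19.79×2710 + 12.48×2930 + (z_c − 36.256)×3260
Column B: 3.363×0 + 8.904×2760 + 11.81×2890 + (z_c − 3.363 − 20.714)×3260
The z_c×3260 term appears on both sides and cancels. Collect the known terms of each column as K = Σ(ρt)_known − 3260 × (depth of known layers): K_A = 90197.3 − 3260×36.256 = −27997.26; K_B = 58705.94 − 3260×(3.363 + 20.714) = −19785.08.
Balance: K_A + 3.986×ρ = K_B, so ρ = (K_B − K_A)/3.986 = 8212.18/3.986 = 2060 kg/m³.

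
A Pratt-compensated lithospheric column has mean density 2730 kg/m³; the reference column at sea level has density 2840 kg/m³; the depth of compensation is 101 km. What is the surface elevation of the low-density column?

ρ_ref D = ρ (D + h) → h = D (ρ_ref − ρ)/ρ.
h = 101 km × (2840 − 2730)/2730 = 4.07 km.

4.07 km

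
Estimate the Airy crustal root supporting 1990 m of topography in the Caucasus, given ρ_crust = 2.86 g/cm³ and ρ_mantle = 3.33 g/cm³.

Balancing pressure at the compensation depth: the weight of the topography is balanced by the buoyancy of the root, ρ_c h = (ρ_m − ρ_c) r.
r = h · ρ_c / (ρ_m − ρ_c) = 1990 m × 2.86 / (3.33 − 2.86) = 12100 m.

12100 m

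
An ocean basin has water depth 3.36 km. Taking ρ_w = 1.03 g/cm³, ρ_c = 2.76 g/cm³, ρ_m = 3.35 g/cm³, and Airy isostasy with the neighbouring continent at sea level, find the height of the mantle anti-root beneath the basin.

9.85 km

Balancing pressure at the compensation depth: replacing crust with seawater at the top is compensated by replacing crust with mantle at the base: d (ρ_c − ρ_w) = a (ρ_m − ρ_c).
a = d (ρ_c − ρ_w)/(ρ_m − ρ_c) = 3.36 km × 1.73/0.59 = 9.85 km.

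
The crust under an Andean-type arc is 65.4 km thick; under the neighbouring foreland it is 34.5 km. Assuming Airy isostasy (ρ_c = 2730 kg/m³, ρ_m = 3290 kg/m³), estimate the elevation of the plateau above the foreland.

Excess crust Δ = 65.4 km − 34.5 km = 30.9 km, split between elevation h and root r with h + r = Δ.
Airy balance ρ_c h = (ρ_m − ρ_c) r gives r = h ρ_c/(ρ_m − ρ_c), so h (1 + ρ_c/(ρ_m − ρ_c)) = Δ, i.e. h = Δ (ρ_m − ρ_c)/ρ_m.
h = 30.9 km × 560/3290 = 5.26 km.

5.26 km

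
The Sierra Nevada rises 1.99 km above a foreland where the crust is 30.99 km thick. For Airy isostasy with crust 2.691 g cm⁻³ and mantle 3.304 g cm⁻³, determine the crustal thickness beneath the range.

Root depth r = h ρ_c / (ρ_m − ρ_c) = 1.99 km × 2.691 / 0.613 = 8.736 km.
Total thickness = T + h + r = 30.99 km + 1.99 km + 8.736 km = 41.7 km.

41.7 km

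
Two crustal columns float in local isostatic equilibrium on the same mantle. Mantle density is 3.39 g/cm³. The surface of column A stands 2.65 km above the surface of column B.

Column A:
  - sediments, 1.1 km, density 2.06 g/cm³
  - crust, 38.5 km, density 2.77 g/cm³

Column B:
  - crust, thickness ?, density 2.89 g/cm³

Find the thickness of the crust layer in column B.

Take the compensation level at the base of the deeper column (depth z_c below the surface of column A) and equate Σ ρ_i t_i down to z_c; mantle fills any gap and the z_c terms cancel.
Column A: 1.1×2.06 + 38.5×2.77 + (z_c − 39.6)×3.39
Column B: 2.65×0 + x×2.89 + (z_c − 2.65 − 0 − x)×3.39
The z_c×3.39 term appears on both sides and cancels. Collect the known terms of each column as K = Σ(ρt)_known − 3.39 × (depth of known layers): K_A = 108.911 − 3.39×39.6 = −25.333; K_B = 0 − 3.39×(2.65 + 0) = −8.9835.
Balance: K_A = K_B − x×(3.39 − 2.89), so x = (K_B − K_A)/(3.39 − 2.89) = 16.3495/0.5 = 32.7 km.

32.7 km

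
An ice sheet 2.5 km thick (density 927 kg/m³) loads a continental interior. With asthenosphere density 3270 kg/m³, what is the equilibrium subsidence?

0.709 km

For local isostatic compensation: the ice load ρ_ice t is balanced by mantle displaced below, ρ_m s.
s = t ρ_ice / ρ_m = 2.5 km × 927/3270 = 0.709 km.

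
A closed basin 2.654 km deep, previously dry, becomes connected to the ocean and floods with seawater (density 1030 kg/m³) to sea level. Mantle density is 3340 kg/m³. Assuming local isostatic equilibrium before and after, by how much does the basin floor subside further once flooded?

After flooding the water column is d + s deep. Its weight must equal the weight of mantle displaced by the extra subsidence s: (d + s) ρ_w = s ρ_m.
s = d ρ_w / (ρ_m − ρ_w) = 2.654 km × 1030/(3340 − 1030) = 1.18 km.

1.18 km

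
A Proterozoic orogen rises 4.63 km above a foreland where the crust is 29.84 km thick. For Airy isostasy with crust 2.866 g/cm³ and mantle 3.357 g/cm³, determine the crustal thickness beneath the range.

Root depth r = h ρ_c / (ρ_m − ρ_c) = 4.63 km × 2.866 / 0.491 = 27.03 km.
Total thickness = T + h + r = 29.84 km + 4.63 km + 27.03 km = 61.5 km.

61.5 km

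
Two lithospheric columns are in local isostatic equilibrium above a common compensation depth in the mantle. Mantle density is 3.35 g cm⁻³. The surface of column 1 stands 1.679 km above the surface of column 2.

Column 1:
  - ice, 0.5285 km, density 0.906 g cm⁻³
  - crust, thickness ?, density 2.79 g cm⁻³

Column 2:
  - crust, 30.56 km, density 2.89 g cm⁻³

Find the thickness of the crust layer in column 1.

Take the compensation level at the base of the deeper column (depth z_c below the surface of column 1) and equate Σ ρ_i t_i down to z_c; mantle fills any gap and the z_c terms cancel.
Column 1: 0.5285×0.906 + x×2.79 + (z_c − 0.5285 − x)×3.35
Column 2: 1.679×0 + 30.56×2.89 + (z_c − 1.679 − 30.56)×3.35
The z_c×3.35 term appears on both sides and cancels. Collect the known terms of each column as K = Σ(ρt)_known − 3.35 × (depth of known layers): K_1 = 0.478821 − 3.35×0.5285 = −1.291654; K_2 = 88.3184 − 3.35×(1.679 + 30.56) = −19.68225.
Balance: K_1 − x×(3.35 − 2.79) = K_2, so x = (K_1 − K_2)/(3.35 − 2.79) = 18.3906/0.56 = 32.8 km.

32.8 km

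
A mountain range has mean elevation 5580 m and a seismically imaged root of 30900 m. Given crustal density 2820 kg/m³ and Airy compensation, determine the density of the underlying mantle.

3330 kg/m³

Airy balance: ρ_c h = (ρ_m − ρ_c) r → ρ_m = ρ_c (1 + h/r).
ρ_m = 2820 × (1 + 5580 m/30900 m) = 3330 kg/m³.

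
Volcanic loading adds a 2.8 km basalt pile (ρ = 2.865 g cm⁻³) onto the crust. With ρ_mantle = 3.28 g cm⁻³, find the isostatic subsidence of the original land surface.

Subaerial loading: s = t ρ_load / ρ_m.
s = 2.8 km × 2.865/3.28 = 2.45 km.

2.45 km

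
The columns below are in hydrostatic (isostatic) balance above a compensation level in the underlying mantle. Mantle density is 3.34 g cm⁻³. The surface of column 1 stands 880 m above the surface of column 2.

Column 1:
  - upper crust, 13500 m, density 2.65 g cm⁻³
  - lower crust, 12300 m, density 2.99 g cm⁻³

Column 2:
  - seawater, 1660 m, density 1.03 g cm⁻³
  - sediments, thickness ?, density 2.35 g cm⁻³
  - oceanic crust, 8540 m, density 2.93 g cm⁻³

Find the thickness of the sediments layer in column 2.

Take the compensation level at the base of the deeper column (depth z_c below the surface of column 1) and equate Σ ρ_i t_i down to z_c; mantle fills any gap and the z_c terms cancel.
Column 1: 13500×2.65 + 12300×2.99 + (z_c − 25800)×3.34
Column 2: 880×0 + 1660×1.03 + x×2.35 + 8540×2.93 + (z_c − 880 − 10200 − x)×3.34
The z_c×3.34 term appears on both sides and cancels. Collect the known terms of each column as K = Σ(ρt)_known − 3.34 × (depth of known layers): K_1 = 72552 − 3.34×25800 = −13620; K_2 = 26732 − 3.34×(880 + 10200) = −10275.2.
Balance: K_1 = K_2 − x×(3.34 − 2.35), so x = (K_2 − K_1)/(3.34 − 2.35) = 3344.8/0.99 = 3380 m.

3380 m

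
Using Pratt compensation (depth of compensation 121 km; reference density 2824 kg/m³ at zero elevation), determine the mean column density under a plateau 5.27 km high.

2710 kg/m³

Pratt balance: ρ_ref D = ρ (D + h).
ρ = ρ_ref D/(D + h) = 2824 × 121 km/(121 km + 5.27 km) = 2710 kg/m³.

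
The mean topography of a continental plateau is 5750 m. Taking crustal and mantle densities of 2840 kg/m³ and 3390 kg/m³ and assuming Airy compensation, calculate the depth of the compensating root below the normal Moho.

29700 m

In Airy isostatic equilibrium: the weight of the topography is balanced by the buoyancy of the root, ρ_c h = (ρ_m − ρ_c) r.
r = h · ρ_c / (ρ_m − ρ_c) = 5750 m × 2840 / (3390 − 2840) = 29700 m.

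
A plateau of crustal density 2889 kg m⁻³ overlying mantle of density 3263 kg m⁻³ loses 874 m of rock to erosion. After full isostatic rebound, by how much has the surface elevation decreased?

100 m

Rebound u = e ρ_c/ρ_m = 874 m × 2889/3263 = 773.8 m.
Net surface drop = e − u = 874 m − 773.8 m = e (ρ_m − ρ_c)/ρ_m = 100 m.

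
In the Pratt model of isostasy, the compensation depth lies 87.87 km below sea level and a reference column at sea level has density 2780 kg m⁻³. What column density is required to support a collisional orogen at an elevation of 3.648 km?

Pratt balance: ρ_ref D = ρ (D + h).
ρ = ρ_ref D/(D + h) = 2780 × 87.87 km/(87.87 km + 3.648 km) = 2670 kg m⁻³.

2670 kg m⁻³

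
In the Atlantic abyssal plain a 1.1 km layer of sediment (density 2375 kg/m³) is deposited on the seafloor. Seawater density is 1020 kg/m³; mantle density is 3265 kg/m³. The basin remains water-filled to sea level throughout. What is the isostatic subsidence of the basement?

0.664 km

Submarine loading: the sediment displaces seawater, and the subsidence is in turn flooded, so s (ρ_m − ρ_w) = t (ρ_sed − ρ_w).
s = 1.1 km × (2375 − 1020) / (3265 − 1020) = 0.664 km.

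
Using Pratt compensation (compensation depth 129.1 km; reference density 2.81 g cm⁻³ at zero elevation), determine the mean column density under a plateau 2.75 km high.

Pratt balance: ρ_ref D = ρ (D + h).
ρ = ρ_ref D/(D + h) = 2.81 × 129.1 km/(129.1 km + 2.75 km) = 2.75 g cm⁻³.

2.75 g cm⁻³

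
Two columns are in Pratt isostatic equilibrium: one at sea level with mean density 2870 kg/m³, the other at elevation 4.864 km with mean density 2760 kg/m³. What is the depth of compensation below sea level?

ρ_ref D = ρ (D + h) → D (ρ_ref − ρ) = ρ h.
D = ρ h/(ρ_ref − ρ) = 2760 × 4.864 km/(2870 − 2760) = 122 km.

122 km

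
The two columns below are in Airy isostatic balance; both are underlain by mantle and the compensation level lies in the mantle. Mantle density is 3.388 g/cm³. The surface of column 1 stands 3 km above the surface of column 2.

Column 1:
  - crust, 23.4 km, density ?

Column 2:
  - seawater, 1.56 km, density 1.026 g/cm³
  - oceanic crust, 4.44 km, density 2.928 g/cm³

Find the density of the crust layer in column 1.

2.71 g/cm³

Take the compensation level at the base of the deeper column (depth z_c below the surface of column 1) and equate Σ ρ_i t_i down to z_c; mantle fills any gap and the z_c terms cancel.
Column 1: 23.4×ρ + (z_c − 23.4)×3.388
Column 2: 3×0 + 1.56×1.026 + 4.44×2.928 + (z_c − 3 − 6)×3.388
The z_c×3.388 term appears on both sides and cancels. Collect the known terms of each column as K = Σ(ρt)_known − 3.388 × (depth of known layers): K_1 = 0 − 3.388×23.4 = −79.2792; K_2 = 14.60088 − 3.388×(3 + 6) = −15.89112.
Balance: K_1 + 23.4×ρ = K_2, so ρ = (K_2 − K_1)/23.4 = 63.3881/23.4 = 2.71 g/cm³.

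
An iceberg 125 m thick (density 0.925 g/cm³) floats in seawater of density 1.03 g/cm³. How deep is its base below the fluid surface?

Draft d = t ρ_obj/ρ_fluid = 125 m × 0.925/1.03 = 112 m.

112 m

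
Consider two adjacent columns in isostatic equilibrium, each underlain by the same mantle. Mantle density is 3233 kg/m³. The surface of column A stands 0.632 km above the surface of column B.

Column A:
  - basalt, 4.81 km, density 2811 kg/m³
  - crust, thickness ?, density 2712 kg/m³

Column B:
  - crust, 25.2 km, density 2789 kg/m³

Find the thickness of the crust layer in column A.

21.5 km

Take the compensation level at the base of the deeper column (depth z_c below the surface of column A) and equate Σ ρ_i t_i down to z_c; mantle fills any gap and the z_c terms cancel.
Column A: 4.81×2811 + x×2712 + (z_c − 4.81 − x)×3233
Column B: 0.632×0 + 25.2×2789 + (z_c − 0.632 − 25.2)×3233
The z_c×3233 term appears on both sides and cancels. Collect the known terms of each column as K = Σ(ρt)_known − 3233 × (depth of known layers): K_A = 13520.91 − 3233×4.81 = −2029.82; K_B = 70282.8 − 3233×(0.632 + 25.2) = −13232.056.
Balance: K_A − x×(3233 − 2712) = K_B, so x = (K_A − K_B)/(3233 − 2712) = 11202.2/521 = 21.5 km.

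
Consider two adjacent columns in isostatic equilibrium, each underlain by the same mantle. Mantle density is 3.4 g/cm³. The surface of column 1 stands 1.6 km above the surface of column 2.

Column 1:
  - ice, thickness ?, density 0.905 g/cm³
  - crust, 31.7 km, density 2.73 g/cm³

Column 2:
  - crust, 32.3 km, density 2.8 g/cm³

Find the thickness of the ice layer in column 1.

1.44 km

Take the compensation level at the base of the deeper column (depth z_c below the surface of column 1) and equate Σ ρ_i t_i down to z_c; mantle fills any gap and the z_c terms cancel.
Column 1: x×0.905 + 31.7×2.73 + (z_c − 31.7 − x)×3.4
Column 2: 1.6×0 + 32.3×2.8 + (z_c − 1.6 − 32.3)×3.4
The z_c×3.4 term appears on both sides and cancels. Collect the known terms of each column as K = Σ(ρt)_known − 3.4 × (depth of known layers): K_1 = 86.541 − 3.4×31.7 = −21.239; K_2 = 90.44 − 3.4×(1.6 + 32.3) = −24.82.
Balance: K_1 − x×(3.4 − 0.905) = K_2, so x = (K_1 − K_2)/(3.4 − 0.905) = 3.581/2.495 = 1.44 km.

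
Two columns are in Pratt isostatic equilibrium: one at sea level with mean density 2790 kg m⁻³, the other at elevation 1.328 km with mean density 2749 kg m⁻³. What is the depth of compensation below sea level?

89 km

ρ_ref D = ρ (D + h) → D (ρ_ref − ρ) = ρ h.
D = ρ h/(ρ_ref − ρ) = 2749 × 1.328 km/(2790 − 2749) = 89 km.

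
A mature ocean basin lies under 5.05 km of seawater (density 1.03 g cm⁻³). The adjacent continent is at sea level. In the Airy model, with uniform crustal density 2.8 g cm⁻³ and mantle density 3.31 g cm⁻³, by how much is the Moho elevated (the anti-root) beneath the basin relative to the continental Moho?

Isostatic balance requires: replacing crust with seawater at the top is compensated by replacing crust with mantle at the base: d (ρ_c − ρ_w) = a (ρ_m − ρ_c).
a = d (ρ_c − ρ_w)/(ρ_m − ρ_c) = 5.05 km × 1.77/0.51 = 17.5 km.

17.5 km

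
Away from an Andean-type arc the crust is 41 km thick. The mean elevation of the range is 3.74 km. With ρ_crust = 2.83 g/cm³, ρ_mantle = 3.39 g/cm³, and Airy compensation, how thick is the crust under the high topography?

Root depth r = h ρ_c / (ρ_m − ρ_c) = 3.74 km × 2.83 / 0.56 = 18.9 km.
Total thickness = T + h + r = 41 km + 3.74 km + 18.9 km = 63.6 km.

63.6 km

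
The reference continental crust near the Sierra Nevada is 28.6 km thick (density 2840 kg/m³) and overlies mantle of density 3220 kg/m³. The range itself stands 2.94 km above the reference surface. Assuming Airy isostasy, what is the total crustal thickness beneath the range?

Root depth r = h ρ_c / (ρ_m − ρ_c) = 2.94 km × 2840 / 380 = 21.97 km.
Total thickness = T + h + r = 28.6 km + 2.94 km + 21.97 km = 53.5 km.

53.5 km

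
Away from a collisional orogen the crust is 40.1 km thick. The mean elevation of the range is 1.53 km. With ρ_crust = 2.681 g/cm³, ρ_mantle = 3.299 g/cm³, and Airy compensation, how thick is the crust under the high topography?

48.3 km

Root depth r = h ρ_c / (ρ_m − ρ_c) = 1.53 km × 2.681 / 0.618 = 6.637 km.
Total thickness = T + h + r = 40.1 km + 1.53 km + 6.637 km = 48.3 km.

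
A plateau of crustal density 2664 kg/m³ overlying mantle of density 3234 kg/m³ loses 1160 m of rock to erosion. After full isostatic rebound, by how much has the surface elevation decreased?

204 m

Rebound u = e ρ_c/ρ_m = 1160 m × 2664/3234 = 955.5 m.
Net surface drop = e − u = 1160 m − 955.5 m = e (ρ_m − ρ_c)/ρ_m = 204 m.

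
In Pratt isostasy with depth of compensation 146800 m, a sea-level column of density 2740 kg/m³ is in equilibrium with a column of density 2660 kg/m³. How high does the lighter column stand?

ρ_ref D = ρ (D + h) → h = D (ρ_ref − ρ)/ρ.
h = 146800 m × (2740 − 2660)/2660 = 4420 m.

4420 m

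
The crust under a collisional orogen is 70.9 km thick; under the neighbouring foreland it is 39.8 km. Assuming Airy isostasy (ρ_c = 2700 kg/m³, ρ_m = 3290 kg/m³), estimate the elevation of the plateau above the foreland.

Excess crust Δ = 70.9 km − 39.8 km = 31.1 km, split between elevation h and root r with h + r = Δ.
Airy balance ρ_c h = (ρ_m − ρ_c) r gives r = h ρ_c/(ρ_m − ρ_c), so h (1 + ρ_c/(ρ_m − ρ_c)) = Δ, i.e. h = Δ (ρ_m − ρ_c)/ρ_m.
h = 31.1 km × 590/3290 = 5.58 km.

5.58 km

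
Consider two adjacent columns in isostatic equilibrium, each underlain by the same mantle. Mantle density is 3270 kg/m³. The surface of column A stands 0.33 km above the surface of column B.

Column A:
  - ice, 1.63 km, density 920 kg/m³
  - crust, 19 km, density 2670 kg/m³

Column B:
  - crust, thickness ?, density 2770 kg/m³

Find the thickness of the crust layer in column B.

28.3 km

Take the compensation level at the base of the deeper column (depth z_c below the surface of column A) and equate Σ ρ_i t_i down to z_c; mantle fills any gap and the z_c terms cancel.
Column A: 1.63×920 + 19×2670 + (z_c − 20.63)×3270
Column B: 0.33×0 + x×2770 + (z_c − 0.33 − 0 − x)×3270
The z_c×3270 term appears on both sides and cancels. Collect the known terms of each column as K = Σ(ρt)_known − 3270 × (depth of known layers): K_A = 52229.6 − 3270×20.63 = −15230.5; K_B = 0 − 3270×(0.33 + 0) = −1079.1.
Balance: K_A = K_B − x×(3270 − 2770), so x = (K_B − K_A)/(3270 − 2770) = 14151.4/500 = 28.3 km.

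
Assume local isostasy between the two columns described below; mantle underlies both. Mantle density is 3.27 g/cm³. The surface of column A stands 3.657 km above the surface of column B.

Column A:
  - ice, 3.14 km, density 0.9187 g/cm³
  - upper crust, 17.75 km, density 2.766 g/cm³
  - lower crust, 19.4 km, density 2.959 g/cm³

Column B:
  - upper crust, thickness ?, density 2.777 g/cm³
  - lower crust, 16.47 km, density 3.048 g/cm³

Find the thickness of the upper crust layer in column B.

13.7 km

Take the compensation level at the base of the deeper column (depth z_c below the surface of column A) and equate Σ ρ_i t_i down to z_c; mantle fills any gap and the z_c terms cancel.
Column A: 3.14×0.9187 + 17.75×2.766 + 19.4×2.959 + (z_c − 40.29)×3.27
Column B: 3.657×0 + x×2.777 + 16.47×3.048 + (z_c − 3.657 − 16.47 − x)×3.27
The z_c×3.27 term appears on both sides and cancels. Collect the known terms of each column as K = Σ(ρt)_known − 3.27 × (depth of known layers): K_A = 109.385818 − 3.27×40.29 = −22.362482; K_B = 50.20056 − 3.27×(3.657 + 16.47) = −15.61473.
Balance: K_A = K_B − x×(3.27 − 2.777), so x = (K_B − K_A)/(3.27 − 2.777) = 6.74775/0.493 = 13.7 km.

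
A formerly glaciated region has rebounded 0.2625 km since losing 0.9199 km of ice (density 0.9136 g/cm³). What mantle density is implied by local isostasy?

ρ_m = ρ_ice t / u = 0.9136 × 0.9199 km/0.2625 km = 3.2 g/cm³.

3.2 g/cm³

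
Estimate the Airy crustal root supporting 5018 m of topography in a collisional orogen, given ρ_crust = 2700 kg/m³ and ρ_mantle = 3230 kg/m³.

Equating mass per unit area of the two columns: the weight of the topography is balanced by the buoyancy of the root, ρ_c h = (ρ_m − ρ_c) r.
r = h · ρ_c / (ρ_m − ρ_c) = 5018 m × 2700 / (3230 − 2700) = 25600 m.

25600 m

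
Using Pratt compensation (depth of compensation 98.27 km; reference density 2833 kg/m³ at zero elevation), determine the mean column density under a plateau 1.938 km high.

Pratt balance: ρ_ref D = ρ (D + h).
ρ = ρ_ref D/(D + h) = 2833 × 98.27 km/(98.27 km + 1.938 km) = 2780 kg/m³.

2780 kg/m³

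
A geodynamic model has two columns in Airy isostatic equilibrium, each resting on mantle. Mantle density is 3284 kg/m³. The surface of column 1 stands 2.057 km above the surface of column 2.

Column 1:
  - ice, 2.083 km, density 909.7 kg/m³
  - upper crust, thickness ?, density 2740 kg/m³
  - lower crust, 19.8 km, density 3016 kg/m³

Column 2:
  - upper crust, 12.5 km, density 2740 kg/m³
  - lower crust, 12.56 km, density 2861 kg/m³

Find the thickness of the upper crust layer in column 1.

15.8 km

Take the compensation level at the base of the deeper column (depth z_c below the surface of column 1) and equate Σ ρ_i t_i down to z_c; mantle fills any gap and the z_c terms cancel.
Column 1: 2.083×909.7 + x×2740 + 19.8×3016 + (z_c − 21.883 − x)×3284
Column 2: 2.057×0 + 12.5×2740 + 12.56×2861 + (z_c − 2.057 − 25.06)×3284
The z_c×3284 term appears on both sides and cancels. Collect the known terms of each column as K = Σ(ρt)_known − 3284 × (depth of known layers): K_1 = 61611.7051 − 3284×21.883 = −10252.0669; K_2 = 70184.16 − 3284×(2.057 + 25.06) = −18868.068.
Balance: K_1 − x×(3284 − 2740) = K_2, so x = (K_1 − K_2)/(3284 − 2740) = 8616/544 = 15.8 km.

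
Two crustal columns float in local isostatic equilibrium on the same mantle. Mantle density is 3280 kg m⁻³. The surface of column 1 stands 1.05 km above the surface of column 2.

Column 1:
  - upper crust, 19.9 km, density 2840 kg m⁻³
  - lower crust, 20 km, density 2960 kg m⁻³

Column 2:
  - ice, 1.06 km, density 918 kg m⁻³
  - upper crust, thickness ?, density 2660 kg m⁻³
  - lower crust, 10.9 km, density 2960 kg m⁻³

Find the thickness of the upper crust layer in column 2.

9.23 km

Take the compensation level at the base of the deeper column (depth z_c below the surface of column 1) and equate Σ ρ_i t_i down to z_c; mantle fills any gap and the z_c terms cancel.
Column 1: 19.9×2840 + 20×2960 + (z_c − 39.9)×3280
Column 2: 1.05×0 + 1.06×918 + x×2660 + 10.9×2960 + (z_c − 1.05 − 11.96 − x)×3280
The z_c×3280 term appears on both sides and cancels. Collect the known terms of each column as K = Σ(ρt)_known − 3280 × (depth of known layers): K_1 = 115716 − 3280×39.9 = −15156; K_2 = 33237.08 − 3280×(1.05 + 11.96) = −9435.72.
Balance: K_1 = K_2 − x×(3280 − 2660), so x = (K_2 − K_1)/(3280 − 2660) = 5720.28/620 = 9.23 km.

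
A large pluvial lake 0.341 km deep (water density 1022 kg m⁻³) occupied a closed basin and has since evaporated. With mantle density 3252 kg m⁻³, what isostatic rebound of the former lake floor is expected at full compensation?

0.107 km

u = d ρ_w/ρ_m = 0.341 km × 1022/3252 = 0.107 km.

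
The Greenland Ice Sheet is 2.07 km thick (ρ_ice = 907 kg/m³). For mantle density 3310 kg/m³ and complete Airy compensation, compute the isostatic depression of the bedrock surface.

Equating mass per unit area of the two columns: the ice load ρ_ice t is balanced by mantle displaced below, ρ_m s.
s = t ρ_ice / ρ_m = 2.07 km × 907/3310 = 0.567 km.

0.567 km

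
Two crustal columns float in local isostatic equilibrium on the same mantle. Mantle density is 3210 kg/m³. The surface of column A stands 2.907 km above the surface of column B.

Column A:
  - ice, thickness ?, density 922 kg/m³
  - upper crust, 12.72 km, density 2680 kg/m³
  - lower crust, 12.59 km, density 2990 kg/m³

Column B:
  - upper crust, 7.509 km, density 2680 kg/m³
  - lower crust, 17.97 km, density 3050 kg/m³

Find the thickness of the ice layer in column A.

2.92 km

Take the compensation level at the base of the deeper column (depth z_c below the surface of column A) and equate Σ ρ_i t_i down to z_c; mantle fills any gap and the z_c terms cancel.
Column A: x×922 + 12.72×2680 + 12.59×2990 + (z_c − 25.31 − x)×3210
Column B: 2.907×0 + 7.509×2680 + 17.97×3050 + (z_c − 2.907 − 25.479)×3210
The z_c×3210 term appears on both sides and cancels. Collect the known terms of each column as K = Σ(ρt)_known − 3210 × (depth of known layers): K_A = 71733.7 − 3210×25.31 = −9511.4; K_B = 74932.62 − 3210×(2.907 + 25.479) = −16186.44.
Balance: K_A − x×(3210 − 922) = K_B, so x = (K_A − K_B)/(3210 − 922) = 6675.04/2288 = 2.92 km.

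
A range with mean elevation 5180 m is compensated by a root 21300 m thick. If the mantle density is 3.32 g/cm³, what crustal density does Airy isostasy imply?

2.67 g/cm³

ρ_c h = (ρ_m − ρ_c) r → ρ_c (h + r) = ρ_m r → ρ_c = ρ_m r / (h + r).
ρ_c = 3.32 × 21300 m / (5180 m + 21300 m) = 2.67 g/cm³.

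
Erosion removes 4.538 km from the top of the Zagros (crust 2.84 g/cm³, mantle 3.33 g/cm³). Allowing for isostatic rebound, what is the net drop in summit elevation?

0.668 km

Rebound u = e ρ_c/ρ_m = 4.538 km × 2.84/3.33 = 3.87 km.
Net surface drop = e − u = 4.538 km − 3.87 km = e (ρ_m − ρ_c)/ρ_m = 0.668 km.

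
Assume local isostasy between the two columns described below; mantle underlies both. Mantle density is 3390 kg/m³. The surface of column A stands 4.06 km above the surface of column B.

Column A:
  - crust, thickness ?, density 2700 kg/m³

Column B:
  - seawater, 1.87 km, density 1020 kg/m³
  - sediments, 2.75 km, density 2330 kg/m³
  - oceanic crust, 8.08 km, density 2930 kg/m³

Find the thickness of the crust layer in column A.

36 km

Take the compensation level at the base of the deeper column (depth z_c below the surface of column A) and equate Σ ρ_i t_i down to z_c; mantle fills any gap and the z_c terms cancel.
Column A: x×2700 + (z_c − 0 − x)×3390
Column B: 4.06×0 + 1.87×1020 + 2.75×2330 + 8.08×2930 + (z_c − 4.06 − 12.7)×3390
The z_c×3390 term appears on both sides and cancels. Collect the known terms of each column as K = Σ(ρt)_known − 3390 × (depth of known layers): K_A = 0 − 3390×0 = 0; K_B = 31989.3 − 3390×(4.06 + 12.7) = −24827.1.
Balance: K_A − x×(3390 − 2700) = K_B, so x = (K_A − K_B)/(3390 − 2700) = 24827.1/690 = 36 km.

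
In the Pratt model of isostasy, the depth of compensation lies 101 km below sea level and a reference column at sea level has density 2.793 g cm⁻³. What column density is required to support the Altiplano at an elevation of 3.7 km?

2.69 g cm⁻³

Pratt balance: ρ_ref D = ρ (D + h).
ρ = ρ_ref D/(D + h) = 2.793 × 101 km/(101 km + 3.7 km) = 2.69 g cm⁻³.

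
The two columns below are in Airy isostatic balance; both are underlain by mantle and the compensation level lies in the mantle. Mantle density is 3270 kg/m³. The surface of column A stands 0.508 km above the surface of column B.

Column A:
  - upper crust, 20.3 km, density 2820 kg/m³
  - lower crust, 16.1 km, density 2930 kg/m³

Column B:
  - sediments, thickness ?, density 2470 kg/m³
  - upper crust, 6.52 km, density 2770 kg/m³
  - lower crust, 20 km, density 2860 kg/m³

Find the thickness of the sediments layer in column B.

Take the compensation level at the base of the deeper column (depth z_c below the surface of column A) and equate Σ ρ_i t_i down to z_c; mantle fills any gap and the z_c terms cancel.
Column A: 20.3×2820 + 16.1×2930 + (z_c − 36.4)×3270
Column B: 0.508×0 + x×2470 + 6.52×2770 + 20×2860 + (z_c − 0.508 − 26.52 − x)×3270
The z_c×3270 term appears on both sides and cancels. Collect the known terms of each column as K = Σ(ρt)_known − 3270 × (depth of known layers): K_A = 104419 − 3270×36.4 = −14609; K_B = 75260.4 − 3270×(0.508 + 26.52) = −13121.16.
Balance: K_A = K_B − x×(3270 − 2470), so x = (K_B − K_A)/(3270 − 2470) = 1487.84/800 = 1.86 km.

1.86 km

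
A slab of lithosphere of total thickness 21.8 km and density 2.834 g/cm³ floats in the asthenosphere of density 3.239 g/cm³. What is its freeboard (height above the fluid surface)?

2.73 km

Floating equilibrium: submerged depth d = t ρ_obj/ρ_fluid = 21.8 km × 2.834/3.239 = 19.07 km.
Freeboard = t − d = 21.8 km − 19.07 km = 2.73 km.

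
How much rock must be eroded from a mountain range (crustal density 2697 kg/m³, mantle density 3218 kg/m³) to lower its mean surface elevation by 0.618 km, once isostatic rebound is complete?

Net drop Δ = e − u = e − e ρ_c/ρ_m = e (ρ_m − ρ_c)/ρ_m.
e = Δ ρ_m/(ρ_m − ρ_c) = 0.618 km × 3218/521 = 3.82 km.

3.82 km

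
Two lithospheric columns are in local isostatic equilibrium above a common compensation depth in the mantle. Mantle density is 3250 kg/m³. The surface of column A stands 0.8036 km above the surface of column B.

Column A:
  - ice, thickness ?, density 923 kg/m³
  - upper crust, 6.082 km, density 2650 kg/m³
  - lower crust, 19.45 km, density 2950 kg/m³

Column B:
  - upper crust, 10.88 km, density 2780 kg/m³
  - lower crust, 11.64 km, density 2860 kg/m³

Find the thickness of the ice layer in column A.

1.19 km

Take the compensation level at the base of the deeper column (depth z_c below the surface of column A) and equate Σ ρ_i t_i down to z_c; mantle fills any gap and the z_c terms cancel.
Column A: x×923 + 6.082×2650 + 19.45×2950 + (z_c − 25.532 − x)×3250
Column B: 0.8036×0 + 10.88×2780 + 11.64×2860 + (z_c − 0.8036 − 22.52)×3250
The z_c×3250 term appears on both sides and cancels. Collect the known terms of each column as K = Σ(ρt)_known − 3250 × (depth of known layers): K_A = 73494.8 − 3250×25.532 = −9484.2; K_B = 63536.8 − 3250×(0.8036 + 22.52) = −12264.9.
Balance: K_A − x×(3250 − 923) = K_B, so x = (K_A − K_B)/(3250 − 923) = 2780.7/2327 = 1.19 km.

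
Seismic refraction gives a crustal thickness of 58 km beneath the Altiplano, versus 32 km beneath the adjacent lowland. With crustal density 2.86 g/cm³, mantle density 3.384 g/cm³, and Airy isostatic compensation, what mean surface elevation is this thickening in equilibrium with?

Excess crust Δ = 58 km − 32 km = 26 km, split between elevation h and root r with h + r = Δ.
Airy balance ρ_c h = (ρ_m − ρ_c) r gives r = h ρ_c/(ρ_m − ρ_c), so h (1 + ρ_c/(ρ_m − ρ_c)) = Δ, i.e. h = Δ (ρ_m − ρ_c)/ρ_m.
h = 26 km × 0.524/3.384 = 4.03 km.

4.03 km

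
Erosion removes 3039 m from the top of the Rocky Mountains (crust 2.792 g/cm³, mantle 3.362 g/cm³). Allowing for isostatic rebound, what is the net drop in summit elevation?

515 m

Rebound u = e ρ_c/ρ_m = 3039 m × 2.792/3.362 = 2524 m.
Net surface drop = e − u = 3039 m − 2524 m = e (ρ_m − ρ_c)/ρ_m = 515 m.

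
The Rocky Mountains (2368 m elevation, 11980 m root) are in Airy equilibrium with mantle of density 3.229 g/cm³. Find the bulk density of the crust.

ρ_c h = (ρ_m − ρ_c) r → ρ_c (h + r) = ρ_m r → ρ_c = ρ_m r / (h + r).
ρ_c = 3.229 × 11980 m / (2368 m + 11980 m) = 2.7 g/cm³.

2.7 g/cm³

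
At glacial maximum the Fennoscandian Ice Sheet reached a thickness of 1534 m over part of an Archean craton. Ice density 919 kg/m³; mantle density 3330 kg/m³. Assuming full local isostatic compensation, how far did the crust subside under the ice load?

In Airy isostatic equilibrium: the ice load ρ_ice t is balanced by mantle displaced below, ρ_m s.
s = t ρ_ice / ρ_m = 1534 m × 919/3330 = 423 m.

423 m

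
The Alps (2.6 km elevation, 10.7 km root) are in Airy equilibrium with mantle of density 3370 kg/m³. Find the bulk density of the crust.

ρ_c h = (ρ_m − ρ_c) r → ρ_c (h + r) = ρ_m r → ρ_c = ρ_m r / (h + r).
ρ_c = 3370 × 10.7 km / (2.6 km + 10.7 km) = 2710 kg/m³.

2710 kg/m³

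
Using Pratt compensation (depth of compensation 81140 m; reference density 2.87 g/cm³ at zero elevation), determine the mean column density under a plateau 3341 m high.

Pratt balance: ρ_ref D = ρ (D + h).
ρ = ρ_ref D/(D + h) = 2.87 × 81140 m/(81140 m + 3341 m) = 2.76 g/cm³.

2.76 g/cm³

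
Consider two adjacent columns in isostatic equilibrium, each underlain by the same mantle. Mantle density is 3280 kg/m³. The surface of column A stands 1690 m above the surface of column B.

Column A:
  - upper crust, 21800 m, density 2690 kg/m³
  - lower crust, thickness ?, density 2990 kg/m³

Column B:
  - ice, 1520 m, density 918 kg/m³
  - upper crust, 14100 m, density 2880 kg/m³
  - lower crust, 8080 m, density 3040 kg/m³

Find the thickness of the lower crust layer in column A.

Take the compensation level at the base of the deeper column (depth z_c below the surface of column A) and equate Σ ρ_i t_i down to z_c; mantle fills any gap and the z_c terms cancel.
Column A: 21800×2690 + x×2990 + (z_c − 21800 − x)×3280
Column B: 1690×0 + 1520×918 + 14100×2880 + 8080×3040 + (z_c − 1690 − 23700)×3280
The z_c×3280 term appears on both sides and cancels. Collect the known terms of each column as K = Σ(ρt)_known − 3280 × (depth of known layers): K_A = 58642000 − 3280×21800 = −12862000; K_B = 66566560 − 3280×(1690 + 23700) = −16712640.
Balance: K_A − x×(3280 − 2990) = K_B, so x = (K_A − K_B)/(3280 − 2990) = 3850640/290 = 13300 m.

13300 m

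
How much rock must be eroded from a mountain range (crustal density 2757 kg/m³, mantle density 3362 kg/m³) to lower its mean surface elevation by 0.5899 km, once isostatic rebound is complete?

Net drop Δ = e − u = e − e ρ_c/ρ_m = e (ρ_m − ρ_c)/ρ_m.
e = Δ ρ_m/(ρ_m − ρ_c) = 0.5899 km × 3362/605 = 3.28 km.

3.28 km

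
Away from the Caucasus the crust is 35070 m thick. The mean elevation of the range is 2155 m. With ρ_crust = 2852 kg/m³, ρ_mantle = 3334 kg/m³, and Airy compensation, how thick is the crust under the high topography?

Root depth r = h ρ_c / (ρ_m − ρ_c) = 2155 m × 2852 / 482 = 12750 m.
Total thickness = T + h + r = 35070 m + 2155 m + 12750 m = 50000 m.

50000 m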